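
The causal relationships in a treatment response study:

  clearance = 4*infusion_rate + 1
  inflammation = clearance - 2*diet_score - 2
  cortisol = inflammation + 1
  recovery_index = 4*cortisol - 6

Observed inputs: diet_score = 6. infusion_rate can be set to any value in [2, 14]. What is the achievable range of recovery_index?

-22 to 170

Substituting into the inflammation equation gives inflammation = 4*infusion_rate - 13.
cortisol becomes 4*infusion_rate - 12.
So recovery_index = 16*infusion_rate - 54.
Linear in infusion_rate, so extremes are at the endpoints: infusion_rate = 2 gives recovery_index = -22; infusion_rate = 14 gives recovery_index = 170.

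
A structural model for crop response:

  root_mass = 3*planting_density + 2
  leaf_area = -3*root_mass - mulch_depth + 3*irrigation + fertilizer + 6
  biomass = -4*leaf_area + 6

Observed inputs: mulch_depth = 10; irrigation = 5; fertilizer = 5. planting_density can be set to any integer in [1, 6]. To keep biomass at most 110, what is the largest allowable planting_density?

planting_density = 4

Substituting into the leaf_area equation gives leaf_area = -9*planting_density + 10.
So biomass = 36*planting_density - 34.
Require 36*planting_density - 34 ≤ 110, so planting_density ≤ 4.
The largest integer in [1, 6] satisfying this is 4.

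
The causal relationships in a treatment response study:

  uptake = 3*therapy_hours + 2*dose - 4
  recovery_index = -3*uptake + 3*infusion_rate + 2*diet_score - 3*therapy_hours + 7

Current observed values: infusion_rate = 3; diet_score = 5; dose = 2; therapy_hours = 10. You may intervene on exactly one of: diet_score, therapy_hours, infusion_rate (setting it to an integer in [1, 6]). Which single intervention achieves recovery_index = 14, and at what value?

set therapy_hours = 1

Intervening on diet_score: recovery_index = 2*diet_score - 104. Reaching 14 requires diet_score = 59, outside [1, 6].
Intervening on therapy_hours: with other inputs at their observed values, recovery_index = -12*therapy_hours + 26. Solving for 14 gives therapy_hours = 1, within [1, 6].
Intervening on infusion_rate: recovery_index = 3*infusion_rate - 103. Reaching 14 requires infusion_rate = 39, outside [1, 6].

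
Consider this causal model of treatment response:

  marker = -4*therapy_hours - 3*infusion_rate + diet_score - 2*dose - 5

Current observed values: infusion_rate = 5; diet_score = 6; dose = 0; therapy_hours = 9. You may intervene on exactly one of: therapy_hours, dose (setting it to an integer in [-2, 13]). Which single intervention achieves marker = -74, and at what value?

set dose = 12

Intervening on therapy_hours: marker = -4*therapy_hours - 14. Reaching -74 requires therapy_hours = 15, outside [-2, 13].
Intervening on dose: with other inputs at their observed values, marker = -2*dose - 50. Solving for -74 gives dose = 12, within [-2, 13].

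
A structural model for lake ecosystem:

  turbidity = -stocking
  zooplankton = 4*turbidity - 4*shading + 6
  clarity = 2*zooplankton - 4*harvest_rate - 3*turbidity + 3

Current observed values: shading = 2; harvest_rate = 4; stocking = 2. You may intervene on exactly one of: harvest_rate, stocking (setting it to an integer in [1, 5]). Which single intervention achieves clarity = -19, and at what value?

set harvest_rate = 2

Intervening on harvest_rate: with other inputs at their observed values, clarity = -4*harvest_rate - 11. Solving for -19 gives harvest_rate = 2, within [1, 5].
Intervening on stocking: clarity = -5*stocking - 17. Reaching -19 requires stocking = 2/5, not an integer.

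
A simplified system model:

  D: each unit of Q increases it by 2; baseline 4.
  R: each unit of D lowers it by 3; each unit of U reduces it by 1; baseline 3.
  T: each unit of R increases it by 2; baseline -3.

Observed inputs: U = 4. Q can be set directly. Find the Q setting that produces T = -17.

Q = -1

Substituting into the R equation gives R = -6*Q - 13.
So T = -12*Q - 29.
Solve -12*Q - 29 = -17: Q = (-17 + 29) / -12 = -1.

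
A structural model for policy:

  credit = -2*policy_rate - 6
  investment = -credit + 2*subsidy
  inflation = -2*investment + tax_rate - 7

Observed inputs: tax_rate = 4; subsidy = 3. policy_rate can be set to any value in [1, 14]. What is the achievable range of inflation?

-83 to -31

Substituting into the investment equation gives investment = 2*policy_rate + 12.
Substituting into the inflation equation gives inflation = -4*policy_rate - 27.
Linear in policy_rate, so extremes are at the endpoints: policy_rate = 1 gives inflation = -31; policy_rate = 14 gives inflation = -83.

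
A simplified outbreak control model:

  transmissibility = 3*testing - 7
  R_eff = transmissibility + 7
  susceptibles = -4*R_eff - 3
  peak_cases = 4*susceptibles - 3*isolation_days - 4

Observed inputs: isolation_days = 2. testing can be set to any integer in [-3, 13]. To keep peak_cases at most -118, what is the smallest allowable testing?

Substituting into the R_eff equation gives R_eff = 3*testing.
Substituting into the susceptibles equation gives susceptibles = -12*testing - 3.
Substituting into the peak_cases equation gives peak_cases = -48*testing - 22.
Require -48*testing - 22 ≤ -118, so testing ≥ 2.
The smallest integer in [-3, 13] satisfying this is 2.

testing = 2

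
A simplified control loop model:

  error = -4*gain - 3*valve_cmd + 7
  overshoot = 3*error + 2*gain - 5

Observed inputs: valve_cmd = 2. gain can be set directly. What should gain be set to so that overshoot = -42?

Substituting into the error equation gives error = -4*gain + 1.
Substituting into the overshoot equation gives overshoot = -10*gain - 2.
Solve -10*gain - 2 = -42: gain = (-42 + 2) / -10 = 4.

gain = 4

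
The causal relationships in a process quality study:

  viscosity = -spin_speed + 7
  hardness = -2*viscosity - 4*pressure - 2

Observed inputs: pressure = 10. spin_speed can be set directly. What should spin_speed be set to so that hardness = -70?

spin_speed = -7

Substituting into the hardness equation gives hardness = 2*spin_speed - 56.
Solve 2*spin_speed - 56 = -70: spin_speed = (-70 + 56) / 2 = -7.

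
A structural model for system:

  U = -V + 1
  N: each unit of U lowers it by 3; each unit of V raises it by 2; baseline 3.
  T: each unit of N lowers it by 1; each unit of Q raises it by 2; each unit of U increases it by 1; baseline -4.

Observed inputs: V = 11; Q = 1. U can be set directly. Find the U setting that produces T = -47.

U = -5

Intervening on U fixes its value directly, overriding its dependence on V.
Substituting into the N equation gives N = -3*U + 25.
Substituting into the T equation gives T = 4*U - 27.
Solve 4*U - 27 = -47: U = (-47 + 27) / 4 = -5.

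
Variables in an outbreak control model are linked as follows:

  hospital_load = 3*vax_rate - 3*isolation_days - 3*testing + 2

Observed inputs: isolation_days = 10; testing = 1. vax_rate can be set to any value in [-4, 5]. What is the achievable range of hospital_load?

Substituting into the hospital_load equation gives hospital_load = 3*vax_rate - 31.
Linear in vax_rate, so extremes are at the endpoints: vax_rate = -4 gives hospital_load = -43; vax_rate = 5 gives hospital_load = -16.

-43 to -16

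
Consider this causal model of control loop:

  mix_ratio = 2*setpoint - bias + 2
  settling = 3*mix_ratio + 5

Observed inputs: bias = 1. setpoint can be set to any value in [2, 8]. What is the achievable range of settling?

20 to 56

Substituting into the mix_ratio equation gives mix_ratio = 2*setpoint + 1.
Substituting into the settling equation gives settling = 6*setpoint + 8.
Linear in setpoint, so extremes are at the endpoints: setpoint = 2 gives settling = 20; setpoint = 8 gives settling = 56.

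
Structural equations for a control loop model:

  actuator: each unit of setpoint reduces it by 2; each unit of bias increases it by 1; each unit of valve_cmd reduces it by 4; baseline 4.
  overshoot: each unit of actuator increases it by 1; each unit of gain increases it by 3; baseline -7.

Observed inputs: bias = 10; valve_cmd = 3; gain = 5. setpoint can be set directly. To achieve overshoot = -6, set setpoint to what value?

setpoint = 8

Substituting into the actuator equation gives actuator = -2*setpoint + 2.
Substituting into the overshoot equation gives overshoot = -2*setpoint + 10.
Solve -2*setpoint + 10 = -6: setpoint = (-6 - 10) / -2 = 8.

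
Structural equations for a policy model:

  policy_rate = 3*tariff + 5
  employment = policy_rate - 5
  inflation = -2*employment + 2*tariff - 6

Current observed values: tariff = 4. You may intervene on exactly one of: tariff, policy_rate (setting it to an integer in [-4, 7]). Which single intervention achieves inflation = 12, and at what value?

set policy_rate = 0

Intervening on tariff: inflation = -4*tariff - 6. Reaching 12 requires tariff = -9/2, not an integer.
Intervening on policy_rate: with other inputs at their observed values, inflation = -2*policy_rate + 12. Solving for 12 gives policy_rate = 0, within [-4, 7].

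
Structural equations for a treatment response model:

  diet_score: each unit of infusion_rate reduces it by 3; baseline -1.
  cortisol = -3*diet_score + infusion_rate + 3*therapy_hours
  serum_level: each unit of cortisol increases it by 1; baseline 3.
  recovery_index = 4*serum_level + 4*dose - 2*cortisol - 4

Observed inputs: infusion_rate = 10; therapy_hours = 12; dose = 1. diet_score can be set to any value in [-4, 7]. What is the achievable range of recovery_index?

Intervening on diet_score fixes its value directly, overriding its dependence on infusion_rate.
Substituting into the cortisol equation gives cortisol = -3*diet_score + 46.
Substituting into the serum_level equation gives serum_level = -3*diet_score + 49.
Substituting into the recovery_index equation gives recovery_index = -6*diet_score + 104.
Linear in diet_score, so extremes are at the endpoints: diet_score = -4 gives recovery_index = 128; diet_score = 7 gives recovery_index = 62.

62 to 128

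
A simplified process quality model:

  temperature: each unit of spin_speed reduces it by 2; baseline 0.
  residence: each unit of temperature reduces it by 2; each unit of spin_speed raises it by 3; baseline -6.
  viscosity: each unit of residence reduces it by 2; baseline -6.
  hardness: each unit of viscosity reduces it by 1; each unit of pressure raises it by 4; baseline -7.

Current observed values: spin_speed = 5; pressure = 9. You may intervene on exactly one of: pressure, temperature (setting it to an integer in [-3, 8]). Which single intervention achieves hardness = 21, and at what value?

Intervening on pressure: hardness = 4*pressure + 57. Reaching 21 requires pressure = -9, outside [-3, 8].
Intervening on temperature: with other inputs at their observed values, hardness = -4*temperature + 53. Solving for 21 gives temperature = 8, within [-3, 8].

set temperature = 8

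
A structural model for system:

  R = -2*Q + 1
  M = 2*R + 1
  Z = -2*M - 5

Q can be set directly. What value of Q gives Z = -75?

Q = -8

Substituting into the M equation gives M = -4*Q + 3.
This gives Z = 8*Q - 11.
Solve 8*Q - 11 = -75: Q = (-75 + 11) / 8 = -8.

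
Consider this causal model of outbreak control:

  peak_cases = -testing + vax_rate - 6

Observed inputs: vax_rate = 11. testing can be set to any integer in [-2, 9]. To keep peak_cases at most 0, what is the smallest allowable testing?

Substituting into the peak_cases equation gives peak_cases = -testing + 5.
Require -testing + 5 ≤ 0, so testing ≥ 5.
The smallest integer in [-2, 9] satisfying this is 5.

testing = 5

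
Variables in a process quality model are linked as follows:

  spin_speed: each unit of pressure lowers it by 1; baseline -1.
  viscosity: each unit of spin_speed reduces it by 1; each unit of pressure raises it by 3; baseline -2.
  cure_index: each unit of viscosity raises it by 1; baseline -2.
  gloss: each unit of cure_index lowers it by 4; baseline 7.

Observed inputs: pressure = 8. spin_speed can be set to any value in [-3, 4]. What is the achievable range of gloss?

-85 to -57

Intervening on spin_speed fixes its value directly, overriding its dependence on pressure.
Substituting into the viscosity equation gives viscosity = -spin_speed + 22.
This gives cure_index = -spin_speed + 20.
Substituting into the gloss equation gives gloss = 4*spin_speed - 73.
Linear in spin_speed, so extremes are at the endpoints: spin_speed = -3 gives gloss = -85; spin_speed = 4 gives gloss = -57.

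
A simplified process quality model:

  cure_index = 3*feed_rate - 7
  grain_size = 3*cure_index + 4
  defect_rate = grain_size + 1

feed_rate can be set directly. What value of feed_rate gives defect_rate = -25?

feed_rate = -1

Substituting into the grain_size equation gives grain_size = 9*feed_rate - 17.
defect_rate becomes 9*feed_rate - 16.
Solve 9*feed_rate - 16 = -25: feed_rate = (-25 + 16) / 9 = -1.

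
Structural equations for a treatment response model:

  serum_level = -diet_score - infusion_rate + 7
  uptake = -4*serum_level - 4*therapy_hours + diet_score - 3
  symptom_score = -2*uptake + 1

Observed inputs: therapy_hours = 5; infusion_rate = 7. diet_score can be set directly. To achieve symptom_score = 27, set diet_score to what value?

Substituting into the serum_level equation gives serum_level = -diet_score.
So uptake = 5*diet_score - 23.
This gives symptom_score = -10*diet_score + 47.
Solve -10*diet_score + 47 = 27: diet_score = (27 - 47) / -10 = 2.

diet_score = 2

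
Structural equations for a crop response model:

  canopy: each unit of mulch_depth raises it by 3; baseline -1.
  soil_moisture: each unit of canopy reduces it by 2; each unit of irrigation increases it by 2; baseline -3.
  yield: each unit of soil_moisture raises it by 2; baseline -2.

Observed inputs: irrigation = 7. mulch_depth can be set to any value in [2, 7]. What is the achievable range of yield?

Substituting into the soil_moisture equation gives soil_moisture = -6*mulch_depth + 13.
So yield = -12*mulch_depth + 24.
Linear in mulch_depth, so extremes are at the endpoints: mulch_depth = 2 gives yield = 0; mulch_depth = 7 gives yield = -60.

-60 to 0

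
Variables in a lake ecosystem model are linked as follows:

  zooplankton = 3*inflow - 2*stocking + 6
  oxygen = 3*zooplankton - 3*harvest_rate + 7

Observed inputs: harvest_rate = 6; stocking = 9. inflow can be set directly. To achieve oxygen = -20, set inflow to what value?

Substituting into the zooplankton equation gives zooplankton = 3*inflow - 12.
Substituting into the oxygen equation gives oxygen = 9*inflow - 47.
Solve 9*inflow - 47 = -20: inflow = (-20 + 47) / 9 = 3.

inflow = 3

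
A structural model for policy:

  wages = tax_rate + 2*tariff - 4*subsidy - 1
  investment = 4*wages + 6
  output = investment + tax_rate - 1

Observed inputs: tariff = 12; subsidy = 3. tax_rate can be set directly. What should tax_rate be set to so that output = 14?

Substituting into the wages equation gives wages = tax_rate + 11.
Substituting into the investment equation gives investment = 4*tax_rate + 50.
Substituting into the output equation gives output = 5*tax_rate + 49.
Solve 5*tax_rate + 49 = 14: tax_rate = (14 - 49) / 5 = -7.

tax_rate = -7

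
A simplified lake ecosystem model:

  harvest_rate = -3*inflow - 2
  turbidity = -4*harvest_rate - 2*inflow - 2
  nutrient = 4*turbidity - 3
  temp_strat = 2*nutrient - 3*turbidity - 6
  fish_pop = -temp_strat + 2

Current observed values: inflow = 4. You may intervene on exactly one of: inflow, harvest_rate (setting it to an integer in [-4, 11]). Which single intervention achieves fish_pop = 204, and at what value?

Intervening on inflow: fish_pop = -50*inflow - 16. Reaching 204 requires inflow = -22/5, not an integer.
Intervening on harvest_rate: with other inputs at their observed values, fish_pop = 20*harvest_rate + 64. Solving for 204 gives harvest_rate = 7, within [-4, 11].

set harvest_rate = 7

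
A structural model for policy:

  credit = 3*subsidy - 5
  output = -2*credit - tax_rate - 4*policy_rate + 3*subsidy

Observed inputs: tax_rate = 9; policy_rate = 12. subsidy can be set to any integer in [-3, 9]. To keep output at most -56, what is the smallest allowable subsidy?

subsidy = 3

Substituting into the output equation gives output = -3*subsidy - 47.
Require -3*subsidy - 47 ≤ -56, so subsidy ≥ 3.
The smallest integer in [-3, 9] satisfying this is 3.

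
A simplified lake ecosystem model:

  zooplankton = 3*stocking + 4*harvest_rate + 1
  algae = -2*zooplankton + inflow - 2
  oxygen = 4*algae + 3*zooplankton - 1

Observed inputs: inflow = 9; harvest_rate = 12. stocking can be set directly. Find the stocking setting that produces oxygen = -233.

Substituting into the zooplankton equation gives zooplankton = 3*stocking + 49.
Substituting into the algae equation gives algae = -6*stocking - 91.
oxygen becomes -15*stocking - 218.
Solve -15*stocking - 218 = -233: stocking = (-233 + 218) / -15 = 1.

stocking = 1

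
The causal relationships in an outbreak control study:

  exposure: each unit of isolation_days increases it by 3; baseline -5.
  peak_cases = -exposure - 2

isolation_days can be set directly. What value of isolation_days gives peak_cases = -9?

isolation_days = 4

Substituting into the peak_cases equation gives peak_cases = -3*isolation_days + 3.
Solve -3*isolation_days + 3 = -9: isolation_days = (-9 - 3) / -3 = 4.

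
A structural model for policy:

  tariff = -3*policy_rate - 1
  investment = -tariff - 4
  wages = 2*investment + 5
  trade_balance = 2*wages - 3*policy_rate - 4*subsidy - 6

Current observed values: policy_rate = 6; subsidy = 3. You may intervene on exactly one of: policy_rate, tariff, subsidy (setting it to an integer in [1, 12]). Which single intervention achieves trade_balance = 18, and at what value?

Intervening on policy_rate: trade_balance = 9*policy_rate - 20. Reaching 18 requires policy_rate = 38/9, not an integer.
Intervening on tariff: trade_balance = -4*tariff - 42. Reaching 18 requires tariff = -15, outside [1, 12].
Intervening on subsidy: with other inputs at their observed values, trade_balance = -4*subsidy + 46. Solving for 18 gives subsidy = 7, within [1, 12].

set subsidy = 7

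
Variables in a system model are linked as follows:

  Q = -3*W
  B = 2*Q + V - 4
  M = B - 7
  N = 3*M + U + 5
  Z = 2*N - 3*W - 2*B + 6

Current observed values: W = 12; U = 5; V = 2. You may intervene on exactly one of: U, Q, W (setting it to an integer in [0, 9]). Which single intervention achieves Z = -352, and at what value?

set U = 3

Intervening on U: with other inputs at their observed values, Z = 2*U - 358. Solving for -352 gives U = 3, within [0, 9].
Intervening on Q: Z = 8*Q - 60. Reaching -352 requires Q = -73/2, not an integer.
Intervening on W: Z = -27*W - 24. Reaching -352 requires W = 328/27, not an integer.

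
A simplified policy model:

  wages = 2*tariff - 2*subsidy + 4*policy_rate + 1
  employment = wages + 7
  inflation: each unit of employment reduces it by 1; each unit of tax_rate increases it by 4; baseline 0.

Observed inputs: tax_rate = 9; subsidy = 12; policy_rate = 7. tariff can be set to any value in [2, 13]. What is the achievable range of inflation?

-2 to 20

Substituting into the wages equation gives wages = 2*tariff + 5.
This gives employment = 2*tariff + 12.
Substituting into the inflation equation gives inflation = -2*tariff + 24.
Linear in tariff, so extremes are at the endpoints: tariff = 2 gives inflation = 20; tariff = 13 gives inflation = -2.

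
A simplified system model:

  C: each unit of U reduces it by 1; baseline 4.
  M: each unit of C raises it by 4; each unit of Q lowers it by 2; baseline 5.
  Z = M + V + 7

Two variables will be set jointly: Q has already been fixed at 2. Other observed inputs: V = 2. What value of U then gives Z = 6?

With Q held at 2:
Substituting into the M equation gives M = -4*U + 17.
This gives Z = -4*U + 26.
Solve -4*U + 26 = 6: U = (6 - 26) / -4 = 5.

U = 5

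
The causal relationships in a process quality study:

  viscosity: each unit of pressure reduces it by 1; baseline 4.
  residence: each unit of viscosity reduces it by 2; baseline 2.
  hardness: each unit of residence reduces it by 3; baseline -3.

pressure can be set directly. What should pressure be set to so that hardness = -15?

pressure = 5

Substituting into the residence equation gives residence = 2*pressure - 6.
hardness becomes -6*pressure + 15.
Solve -6*pressure + 15 = -15: pressure = (-15 - 15) / -6 = 5.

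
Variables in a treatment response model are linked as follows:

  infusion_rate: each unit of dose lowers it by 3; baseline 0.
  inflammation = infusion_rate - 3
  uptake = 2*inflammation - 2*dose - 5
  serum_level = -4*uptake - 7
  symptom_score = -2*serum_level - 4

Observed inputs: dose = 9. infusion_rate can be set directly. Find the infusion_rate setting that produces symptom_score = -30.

infusion_rate = 12

Intervening on infusion_rate fixes its value directly, overriding its dependence on dose.
Substituting into the uptake equation gives uptake = 2*infusion_rate - 29.
Substituting into the serum_level equation gives serum_level = -8*infusion_rate + 109.
This gives symptom_score = 16*infusion_rate - 222.
Solve 16*infusion_rate - 222 = -30: infusion_rate = (-30 + 222) / 16 = 12.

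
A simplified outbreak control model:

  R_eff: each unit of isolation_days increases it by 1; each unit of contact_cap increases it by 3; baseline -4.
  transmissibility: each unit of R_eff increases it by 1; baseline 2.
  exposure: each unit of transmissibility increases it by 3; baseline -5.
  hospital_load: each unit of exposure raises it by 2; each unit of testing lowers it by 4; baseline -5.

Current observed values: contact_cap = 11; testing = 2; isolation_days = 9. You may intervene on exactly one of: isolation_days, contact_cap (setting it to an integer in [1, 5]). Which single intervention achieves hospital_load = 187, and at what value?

Intervening on isolation_days: with other inputs at their observed values, hospital_load = 6*isolation_days + 163. Solving for 187 gives isolation_days = 4, within [1, 5].
Intervening on contact_cap: hospital_load = 18*contact_cap + 19. Reaching 187 requires contact_cap = 28/3, not an integer.

set isolation_days = 4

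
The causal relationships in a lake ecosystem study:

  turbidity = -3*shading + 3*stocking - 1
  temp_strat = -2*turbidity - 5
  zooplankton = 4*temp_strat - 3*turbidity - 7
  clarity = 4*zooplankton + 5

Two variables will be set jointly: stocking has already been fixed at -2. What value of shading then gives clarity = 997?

shading = 6

With stocking held at -2:
Substituting into the turbidity equation gives turbidity = -3*shading - 7.
This gives temp_strat = 6*shading + 9.
Substituting into the zooplankton equation gives zooplankton = 33*shading + 50.
Substituting into the clarity equation gives clarity = 132*shading + 205.
Solve 132*shading + 205 = 997: shading = (997 - 205) / 132 = 6.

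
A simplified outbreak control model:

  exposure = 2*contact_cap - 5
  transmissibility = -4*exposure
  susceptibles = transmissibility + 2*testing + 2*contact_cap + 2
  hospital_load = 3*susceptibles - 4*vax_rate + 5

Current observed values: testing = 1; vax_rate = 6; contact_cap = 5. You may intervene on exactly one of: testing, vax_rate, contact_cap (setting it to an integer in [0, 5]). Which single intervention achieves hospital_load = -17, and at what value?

Intervening on testing: hospital_load = 6*testing - 43. Reaching -17 requires testing = 13/3, not an integer.
Intervening on vax_rate: with other inputs at their observed values, hospital_load = -4*vax_rate - 13. Solving for -17 gives vax_rate = 1, within [0, 5].
Intervening on contact_cap: hospital_load = -18*contact_cap + 53. Reaching -17 requires contact_cap = 35/9, not an integer.

set vax_rate = 1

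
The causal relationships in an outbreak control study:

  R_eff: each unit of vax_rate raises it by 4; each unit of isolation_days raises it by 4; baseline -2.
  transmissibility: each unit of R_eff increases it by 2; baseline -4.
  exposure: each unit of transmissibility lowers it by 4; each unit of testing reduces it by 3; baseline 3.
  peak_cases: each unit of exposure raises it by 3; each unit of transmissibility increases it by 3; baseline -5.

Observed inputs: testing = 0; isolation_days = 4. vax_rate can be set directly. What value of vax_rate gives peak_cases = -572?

vax_rate = 5

Substituting into the R_eff equation gives R_eff = 4*vax_rate + 14.
Substituting into the transmissibility equation gives transmissibility = 8*vax_rate + 24.
So exposure = -32*vax_rate - 93.
So peak_cases = -72*vax_rate - 212.
Solve -72*vax_rate - 212 = -572: vax_rate = (-572 + 212) / -72 = 5.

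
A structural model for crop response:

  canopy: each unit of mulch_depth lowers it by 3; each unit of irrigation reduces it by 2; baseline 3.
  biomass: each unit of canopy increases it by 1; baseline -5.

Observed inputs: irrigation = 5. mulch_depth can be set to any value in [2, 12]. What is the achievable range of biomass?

Substituting into the canopy equation gives canopy = -3*mulch_depth - 7.
Substituting into the biomass equation gives biomass = -3*mulch_depth - 12.
Linear in mulch_depth, so extremes are at the endpoints: mulch_depth = 2 gives biomass = -18; mulch_depth = 12 gives biomass = -48.

-48 to -18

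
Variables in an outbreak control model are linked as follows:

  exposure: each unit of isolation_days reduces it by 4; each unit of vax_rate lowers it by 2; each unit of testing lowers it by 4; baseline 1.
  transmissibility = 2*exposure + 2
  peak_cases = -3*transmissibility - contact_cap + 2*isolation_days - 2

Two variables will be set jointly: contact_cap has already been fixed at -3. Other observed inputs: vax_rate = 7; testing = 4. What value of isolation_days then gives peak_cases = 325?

With contact_cap held at -3:
Substituting into the exposure equation gives exposure = -4*isolation_days - 29.
This gives transmissibility = -8*isolation_days - 56.
Substituting into the peak_cases equation gives peak_cases = 26*isolation_days + 169.
Solve 26*isolation_days + 169 = 325: isolation_days = (325 - 169) / 26 = 6.

isolation_days = 6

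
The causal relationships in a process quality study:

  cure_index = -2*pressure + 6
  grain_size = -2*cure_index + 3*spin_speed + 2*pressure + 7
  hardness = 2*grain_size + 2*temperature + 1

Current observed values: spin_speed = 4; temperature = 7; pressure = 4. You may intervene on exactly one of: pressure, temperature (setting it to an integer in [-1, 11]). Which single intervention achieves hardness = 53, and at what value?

Intervening on pressure: with other inputs at their observed values, hardness = 12*pressure + 29. Solving for 53 gives pressure = 2, within [-1, 11].
Intervening on temperature: hardness = 2*temperature + 63. Reaching 53 requires temperature = -5, outside [-1, 11].

set pressure = 2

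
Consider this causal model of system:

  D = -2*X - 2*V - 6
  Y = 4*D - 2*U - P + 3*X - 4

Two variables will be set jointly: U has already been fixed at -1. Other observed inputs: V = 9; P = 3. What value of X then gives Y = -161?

X = 12

With U held at -1:
Substituting into the D equation gives D = -2*X - 24.
Substituting into the Y equation gives Y = -5*X - 101.
Solve -5*X - 101 = -161: X = (-161 + 101) / -5 = 12.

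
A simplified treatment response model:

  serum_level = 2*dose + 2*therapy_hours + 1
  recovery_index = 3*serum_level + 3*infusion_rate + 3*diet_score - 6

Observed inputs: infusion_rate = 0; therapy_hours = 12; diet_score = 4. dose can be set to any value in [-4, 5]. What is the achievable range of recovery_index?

57 to 111

Substituting into the serum_level equation gives serum_level = 2*dose + 25.
Substituting into the recovery_index equation gives recovery_index = 6*dose + 81.
Linear in dose, so extremes are at the endpoints: dose = -4 gives recovery_index = 57; dose = 5 gives recovery_index = 111.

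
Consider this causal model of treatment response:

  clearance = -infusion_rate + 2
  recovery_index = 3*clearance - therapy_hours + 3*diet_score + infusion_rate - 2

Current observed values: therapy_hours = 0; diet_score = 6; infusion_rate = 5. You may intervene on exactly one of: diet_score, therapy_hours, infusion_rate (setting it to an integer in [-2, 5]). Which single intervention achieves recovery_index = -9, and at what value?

Intervening on diet_score: with other inputs at their observed values, recovery_index = 3*diet_score - 6. Solving for -9 gives diet_score = -1, within [-2, 5].
Intervening on therapy_hours: recovery_index = -therapy_hours + 12. Reaching -9 requires therapy_hours = 21, outside [-2, 5].
Intervening on infusion_rate: recovery_index = -2*infusion_rate + 22. Reaching -9 requires infusion_rate = 31/2, not an integer.

set diet_score = -1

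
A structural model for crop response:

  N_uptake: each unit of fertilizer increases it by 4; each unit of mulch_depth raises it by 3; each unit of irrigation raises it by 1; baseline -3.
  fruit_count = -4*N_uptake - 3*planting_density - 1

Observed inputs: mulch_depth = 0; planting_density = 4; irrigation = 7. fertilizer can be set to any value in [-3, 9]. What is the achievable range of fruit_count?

Substituting into the N_uptake equation gives N_uptake = 4*fertilizer + 4.
This gives fruit_count = -16*fertilizer - 29.
Linear in fertilizer, so extremes are at the endpoints: fertilizer = -3 gives fruit_count = 19; fertilizer = 9 gives fruit_count = -173.

-173 to 19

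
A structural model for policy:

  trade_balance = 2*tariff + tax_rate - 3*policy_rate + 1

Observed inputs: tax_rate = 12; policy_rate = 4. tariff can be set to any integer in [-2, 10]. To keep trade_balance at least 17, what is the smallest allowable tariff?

Substituting into the trade_balance equation gives trade_balance = 2*tariff + 1.
Require 2*tariff + 1 ≥ 17, so tariff ≥ 8.
The smallest integer in [-2, 10] satisfying this is 8.

tariff = 8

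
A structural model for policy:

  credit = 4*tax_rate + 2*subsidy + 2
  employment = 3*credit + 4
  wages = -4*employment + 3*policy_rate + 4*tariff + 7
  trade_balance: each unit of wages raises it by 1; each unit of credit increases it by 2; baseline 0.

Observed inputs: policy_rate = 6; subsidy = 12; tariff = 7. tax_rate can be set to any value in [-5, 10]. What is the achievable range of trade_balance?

Substituting into the credit equation gives credit = 4*tax_rate + 26.
So employment = 12*tax_rate + 82.
Substituting into the wages equation gives wages = -48*tax_rate - 275.
Substituting into the trade_balance equation gives trade_balance = -40*tax_rate - 223.
Linear in tax_rate, so extremes are at the endpoints: tax_rate = -5 gives trade_balance = -23; tax_rate = 10 gives trade_balance = -623.

-623 to -23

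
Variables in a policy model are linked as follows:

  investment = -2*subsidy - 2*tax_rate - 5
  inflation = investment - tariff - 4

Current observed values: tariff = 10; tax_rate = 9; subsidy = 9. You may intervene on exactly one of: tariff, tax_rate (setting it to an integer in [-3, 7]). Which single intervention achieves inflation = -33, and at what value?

Intervening on tariff: inflation = -tariff - 45. Reaching -33 requires tariff = -12, outside [-3, 7].
Intervening on tax_rate: with other inputs at their observed values, inflation = -2*tax_rate - 37. Solving for -33 gives tax_rate = -2, within [-3, 7].

set tax_rate = -2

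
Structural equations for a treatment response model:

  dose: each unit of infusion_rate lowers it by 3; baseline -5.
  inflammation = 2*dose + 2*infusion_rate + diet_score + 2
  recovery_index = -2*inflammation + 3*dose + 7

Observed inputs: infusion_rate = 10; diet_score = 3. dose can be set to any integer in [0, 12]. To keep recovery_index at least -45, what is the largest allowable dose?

dose = 2

Intervening on dose fixes its value directly, overriding its dependence on infusion_rate.
Substituting into the inflammation equation gives inflammation = 2*dose + 25.
Substituting into the recovery_index equation gives recovery_index = -dose - 43.
Require -dose - 43 ≥ -45, so dose ≤ 2.
The largest integer in [0, 12] satisfying this is 2.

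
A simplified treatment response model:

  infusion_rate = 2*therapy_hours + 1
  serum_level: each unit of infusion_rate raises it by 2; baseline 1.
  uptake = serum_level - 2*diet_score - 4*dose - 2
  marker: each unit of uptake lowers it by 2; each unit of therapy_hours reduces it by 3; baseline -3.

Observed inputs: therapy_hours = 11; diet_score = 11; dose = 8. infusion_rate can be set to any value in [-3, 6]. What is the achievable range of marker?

50 to 86

Intervening on infusion_rate fixes its value directly, overriding its dependence on therapy_hours.
Substituting into the uptake equation gives uptake = 2*infusion_rate - 55.
This gives marker = -4*infusion_rate + 74.
Linear in infusion_rate, so extremes are at the endpoints: infusion_rate = -3 gives marker = 86; infusion_rate = 6 gives marker = 50.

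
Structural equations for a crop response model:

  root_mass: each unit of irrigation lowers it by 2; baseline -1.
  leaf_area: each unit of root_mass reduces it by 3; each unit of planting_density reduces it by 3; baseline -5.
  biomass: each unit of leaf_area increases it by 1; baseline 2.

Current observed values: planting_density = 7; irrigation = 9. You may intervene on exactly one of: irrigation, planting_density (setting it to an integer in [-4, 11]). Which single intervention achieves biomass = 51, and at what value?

set planting_density = 1

Intervening on irrigation: biomass = 6*irrigation - 21. Reaching 51 requires irrigation = 12, outside [-4, 11].
Intervening on planting_density: with other inputs at their observed values, biomass = -3*planting_density + 54. Solving for 51 gives planting_density = 1, within [-4, 11].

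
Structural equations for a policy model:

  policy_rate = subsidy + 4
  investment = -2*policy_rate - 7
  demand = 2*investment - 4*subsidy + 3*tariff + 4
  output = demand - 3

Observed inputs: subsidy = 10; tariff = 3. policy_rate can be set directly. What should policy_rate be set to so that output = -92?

Intervening on policy_rate fixes its value directly, overriding its dependence on subsidy.
Substituting into the demand equation gives demand = -4*policy_rate - 41.
Substituting into the output equation gives output = -4*policy_rate - 44.
Solve -4*policy_rate - 44 = -92: policy_rate = (-92 + 44) / -4 = 12.

policy_rate = 12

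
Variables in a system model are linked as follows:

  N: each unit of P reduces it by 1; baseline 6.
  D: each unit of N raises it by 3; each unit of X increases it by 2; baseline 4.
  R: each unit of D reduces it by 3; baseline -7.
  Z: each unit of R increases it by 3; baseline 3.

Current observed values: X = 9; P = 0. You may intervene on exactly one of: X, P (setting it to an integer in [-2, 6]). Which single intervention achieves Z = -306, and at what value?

set X = 5

Intervening on X: with other inputs at their observed values, Z = -18*X - 216. Solving for -306 gives X = 5, within [-2, 6].
Intervening on P: Z = 27*P - 378. Reaching -306 requires P = 8/3, not an integer.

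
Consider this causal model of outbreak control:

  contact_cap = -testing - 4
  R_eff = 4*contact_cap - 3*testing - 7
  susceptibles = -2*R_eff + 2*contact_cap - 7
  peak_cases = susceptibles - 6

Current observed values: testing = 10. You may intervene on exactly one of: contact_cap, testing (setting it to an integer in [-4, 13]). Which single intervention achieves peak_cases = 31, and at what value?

Intervening on contact_cap: with other inputs at their observed values, peak_cases = -6*contact_cap + 61. Solving for 31 gives contact_cap = 5, within [-4, 13].
Intervening on testing: peak_cases = 12*testing + 25. Reaching 31 requires testing = 1/2, not an integer.

set contact_cap = 5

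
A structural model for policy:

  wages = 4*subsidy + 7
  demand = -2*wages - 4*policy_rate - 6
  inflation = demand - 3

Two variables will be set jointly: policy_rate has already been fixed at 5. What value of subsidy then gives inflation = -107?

With policy_rate held at 5:
Substituting into the demand equation gives demand = -8*subsidy - 40.
This gives inflation = -8*subsidy - 43.
Solve -8*subsidy - 43 = -107: subsidy = (-107 + 43) / -8 = 8.

subsidy = 8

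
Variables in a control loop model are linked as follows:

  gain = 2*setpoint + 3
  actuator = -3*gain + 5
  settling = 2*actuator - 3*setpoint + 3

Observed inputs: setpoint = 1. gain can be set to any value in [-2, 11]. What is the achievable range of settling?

Intervening on gain fixes its value directly, overriding its dependence on setpoint.
Substituting into the settling equation gives settling = -6*gain + 10.
Linear in gain, so extremes are at the endpoints: gain = -2 gives settling = 22; gain = 11 gives settling = -56.

-56 to 22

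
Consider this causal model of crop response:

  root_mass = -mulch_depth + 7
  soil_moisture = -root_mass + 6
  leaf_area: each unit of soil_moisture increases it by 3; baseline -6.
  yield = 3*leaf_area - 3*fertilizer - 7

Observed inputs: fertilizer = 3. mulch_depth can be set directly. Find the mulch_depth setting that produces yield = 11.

Substituting into the soil_moisture equation gives soil_moisture = mulch_depth - 1.
Substituting into the leaf_area equation gives leaf_area = 3*mulch_depth - 9.
Substituting into the yield equation gives yield = 9*mulch_depth - 43.
Solve 9*mulch_depth - 43 = 11: mulch_depth = (11 + 43) / 9 = 6.

mulch_depth = 6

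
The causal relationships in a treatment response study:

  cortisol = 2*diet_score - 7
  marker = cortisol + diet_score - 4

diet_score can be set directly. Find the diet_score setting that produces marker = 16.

diet_score = 9

Substituting into the marker equation gives marker = 3*diet_score - 11.
Solve 3*diet_score - 11 = 16: diet_score = (16 + 11) / 3 = 9.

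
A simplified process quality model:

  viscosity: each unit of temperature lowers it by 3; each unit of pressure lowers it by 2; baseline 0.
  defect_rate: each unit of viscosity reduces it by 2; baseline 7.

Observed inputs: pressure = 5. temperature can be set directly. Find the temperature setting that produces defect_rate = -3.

temperature = -5

Substituting into the viscosity equation gives viscosity = -3*temperature - 10.
So defect_rate = 6*temperature + 27.
Solve 6*temperature + 27 = -3: temperature = (-3 - 27) / 6 = -5.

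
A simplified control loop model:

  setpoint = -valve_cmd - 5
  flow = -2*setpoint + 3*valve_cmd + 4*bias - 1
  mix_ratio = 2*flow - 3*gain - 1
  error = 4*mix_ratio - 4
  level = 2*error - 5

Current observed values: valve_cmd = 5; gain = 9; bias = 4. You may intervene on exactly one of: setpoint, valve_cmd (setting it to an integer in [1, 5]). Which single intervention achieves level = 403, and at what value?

Intervening on setpoint: level = -32*setpoint + 243. Reaching 403 requires setpoint = -5, outside [1, 5].
Intervening on valve_cmd: with other inputs at their observed values, level = 80*valve_cmd + 163. Solving for 403 gives valve_cmd = 3, within [1, 5].

set valve_cmd = 3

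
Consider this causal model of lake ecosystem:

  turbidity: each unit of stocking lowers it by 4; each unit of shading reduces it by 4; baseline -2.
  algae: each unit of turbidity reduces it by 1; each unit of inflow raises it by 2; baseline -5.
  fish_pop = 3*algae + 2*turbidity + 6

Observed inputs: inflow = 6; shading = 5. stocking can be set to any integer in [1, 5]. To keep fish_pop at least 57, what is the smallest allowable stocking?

stocking = 2

Substituting into the turbidity equation gives turbidity = -4*stocking - 22.
algae becomes 4*stocking + 29.
Substituting into the fish_pop equation gives fish_pop = 4*stocking + 49.
Require 4*stocking + 49 ≥ 57, so stocking ≥ 2.
The smallest integer in [1, 5] satisfying this is 2.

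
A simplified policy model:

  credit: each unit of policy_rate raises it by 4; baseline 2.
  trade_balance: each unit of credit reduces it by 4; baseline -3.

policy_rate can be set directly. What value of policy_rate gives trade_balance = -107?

policy_rate = 6

Substituting into the trade_balance equation gives trade_balance = -16*policy_rate - 11.
Solve -16*policy_rate - 11 = -107: policy_rate = (-107 + 11) / -16 = 6.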